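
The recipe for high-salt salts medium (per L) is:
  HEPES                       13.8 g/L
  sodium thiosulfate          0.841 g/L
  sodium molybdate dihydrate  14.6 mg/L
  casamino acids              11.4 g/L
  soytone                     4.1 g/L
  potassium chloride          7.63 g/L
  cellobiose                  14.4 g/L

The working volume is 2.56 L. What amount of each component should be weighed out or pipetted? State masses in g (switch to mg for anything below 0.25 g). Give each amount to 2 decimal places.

Working volume: 2.56 L.
HEPES: 13.8 g/L × 2.56 L = 35.33 g
sodium thiosulfate: 0.841 g/L × 2.56 L = 2.15 g
sodium molybdate dihydrate: 14.6 mg/L × 2.56 L = 37.38 mg
casamino acids: 11.4 g/L × 2.56 L = 29.18 g
soytone: 4.1 g/L × 2.56 L = 10.50 g
potassium chloride: 7.63 g/L × 2.56 L = 19.53 g
cellobiose: 14.4 g/L × 2.56 L = 36.86 g

HEPES 35.33 g; sodium thiosulfate 2.15 g; sodium molybdate dihydrate 37.38 mg; casamino acids 29.18 g; soytone 10.50 g; potassium chloride 19.53 g; cellobiose 36.86 g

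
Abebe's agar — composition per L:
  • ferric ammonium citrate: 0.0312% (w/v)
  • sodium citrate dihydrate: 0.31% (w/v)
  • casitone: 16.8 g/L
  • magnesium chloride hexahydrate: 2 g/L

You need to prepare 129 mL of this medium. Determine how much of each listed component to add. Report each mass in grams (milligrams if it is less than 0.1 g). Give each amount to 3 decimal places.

ferric ammonium citrate 40.248 mg; sodium citrate dihydrate 0.400 g; casitone 2.167 g; magnesium chloride hexahydrate 0.258 g

Target volume = 129 mL = 0.129 L.
ferric ammonium citrate: 0.0312 g per 100 mL × 129 mL ÷ 100 = 0.040248 g = 40.248 mg
sodium citrate dihydrate: 0.31% w/v = 3.1 g/L → 3.1 × 0.129 L = 0.400 g
casitone: 16.8 g/L × 0.129 L = 2.167 g
magnesium chloride hexahydrate: 2 g/L × 0.129 L = 0.258 g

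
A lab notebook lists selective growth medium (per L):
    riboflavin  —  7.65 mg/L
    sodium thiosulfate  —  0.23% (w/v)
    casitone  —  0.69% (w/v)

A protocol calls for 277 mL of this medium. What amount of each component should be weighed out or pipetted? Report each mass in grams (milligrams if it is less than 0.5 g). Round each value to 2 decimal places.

Scale factor relative to 1 L: 0.277.
riboflavin: 7.65 mg/L × 0.277 L = 2.12 mg
sodium thiosulfate: 0.23% w/v = 2.3 g/L → 2.3 × 0.277 L = 0.64 g
casitone: 0.69 g per 100 mL × 277 mL ÷ 100 = 1.91 g

riboflavin 2.12 mg; sodium thiosulfate 0.64 g; casitone 1.91 g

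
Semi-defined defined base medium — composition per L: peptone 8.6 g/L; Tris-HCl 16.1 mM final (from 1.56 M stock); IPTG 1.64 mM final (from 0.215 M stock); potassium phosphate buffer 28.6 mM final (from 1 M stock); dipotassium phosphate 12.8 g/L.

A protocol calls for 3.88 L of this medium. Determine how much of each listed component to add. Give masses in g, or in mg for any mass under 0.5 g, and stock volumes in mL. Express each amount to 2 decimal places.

Working volume: 3.88 L.
peptone: 8.6 g/L × 3.88 L = 33.37 g
Tris-HCl: dilute stock: 16.1 mM × 3880 mL ÷ 1560 mM = 40.04 mL
IPTG: C1V1 = C2V2 → 1.64 mM × 3880 mL ÷ 215 mM = 29.60 mL
potassium phosphate buffer: C1V1 = C2V2 → 28.6 mM × 3880 mL ÷ 1000 mM = 110.97 mL
dipotassium phosphate: 12.8 g/L × 3.88 L = 49.66 g

peptone 33.37 g; Tris-HCl 40.04 mL; IPTG 29.60 mL; potassium phosphate buffer 110.97 mL; dipotassium phosphate 49.66 g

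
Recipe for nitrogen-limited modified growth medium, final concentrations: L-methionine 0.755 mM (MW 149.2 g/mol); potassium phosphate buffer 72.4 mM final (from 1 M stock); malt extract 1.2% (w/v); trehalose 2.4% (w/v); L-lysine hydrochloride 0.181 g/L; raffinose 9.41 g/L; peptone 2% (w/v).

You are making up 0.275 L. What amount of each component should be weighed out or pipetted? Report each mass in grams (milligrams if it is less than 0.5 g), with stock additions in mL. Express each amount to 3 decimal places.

L-methionine 30.978 mg; potassium phosphate buffer 19.910 mL; malt extract 3.300 g; trehalose 6.600 g; L-lysine hydrochloride 49.775 mg; raffinose 2.588 g; peptone 5.500 g

Working volume: 0.275 L.
L-methionine: 0.755 mmol/L × 149.2 mg/mmol × 0.275 L = 30.978 mg
potassium phosphate buffer: C1V1 = C2V2 → 72.4 mM × 275 mL ÷ 1000 mM = 19.910 mL
malt extract: 1.2% w/v = 12 g/L → 12 × 0.275 L = 3.300 g
trehalose: 2.4 g per 100 mL × 275 mL ÷ 100 = 6.600 g
L-lysine hydrochloride: 0.181 g/L × 0.275 L = 0.049775 g = 49.775 mg
raffinose: 9.41 g/L × 0.275 L = 2.588 g
peptone: 2 g per 100 mL × 275 mL ÷ 100 = 5.500 g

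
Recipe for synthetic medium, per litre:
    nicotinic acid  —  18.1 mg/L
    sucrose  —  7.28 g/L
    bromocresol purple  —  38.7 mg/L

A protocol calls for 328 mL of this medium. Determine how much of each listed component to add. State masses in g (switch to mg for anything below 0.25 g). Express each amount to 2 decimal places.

Scale factor relative to 1 L: 0.328.
nicotinic acid: 18.1 mg/L × 0.328 L = 5.94 mg
sucrose: 7.28 g/L × 0.328 L = 2.39 g
bromocresol purple: 38.7 mg/L × 0.328 L = 12.69 mg

nicotinic acid 5.94 mg; sucrose 2.39 g; bromocresol purple 12.69 mg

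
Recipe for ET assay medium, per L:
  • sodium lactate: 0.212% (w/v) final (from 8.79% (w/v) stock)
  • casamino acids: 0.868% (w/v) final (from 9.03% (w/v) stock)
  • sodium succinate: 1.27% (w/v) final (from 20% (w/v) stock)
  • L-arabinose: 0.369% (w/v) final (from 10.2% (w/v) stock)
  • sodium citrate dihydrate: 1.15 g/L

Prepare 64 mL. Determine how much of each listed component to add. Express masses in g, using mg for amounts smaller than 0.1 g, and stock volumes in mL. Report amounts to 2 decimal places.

Target volume = 64 mL = 0.064 L.
sodium lactate: C1V1 = C2V2 → 0.212% ÷ 8.79% × 64 mL = 1.54 mL
casamino acids: V = C2·V2/C1 = 0.868% ÷ 9.03% × 64 mL = 6.15 mL
sodium succinate: dilute stock: 1.27% ÷ 20% × 64 mL = 4.06 mL
L-arabinose: V = C2·V2/C1 = 0.369% ÷ 10.2% × 64 mL = 2.32 mL
sodium citrate dihydrate: 1.15 g/L × 0.064 L = 0.0736 g = 73.60 mg

sodium lactate 1.54 mL; casamino acids 6.15 mL; sodium succinate 4.06 mL; L-arabinose 2.32 mL; sodium citrate dihydrate 73.60 mg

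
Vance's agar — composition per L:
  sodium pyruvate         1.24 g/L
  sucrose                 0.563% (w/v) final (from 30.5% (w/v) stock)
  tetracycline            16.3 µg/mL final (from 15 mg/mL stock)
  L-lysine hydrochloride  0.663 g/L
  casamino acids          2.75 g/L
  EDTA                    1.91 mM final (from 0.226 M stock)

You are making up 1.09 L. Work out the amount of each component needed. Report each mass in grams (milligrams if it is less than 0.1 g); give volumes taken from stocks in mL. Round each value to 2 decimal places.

Working volume: 1.09 L.
sodium pyruvate: 1.24 g/L × 1.09 L = 1.35 g
sucrose: C1V1 = C2V2 → 0.563% ÷ 30.5% × 1090 mL = 20.12 mL
tetracycline: C1V1 = C2V2 → 16.3 µg/mL × 1090 mL ÷ 15000 µg/mL = 1.18 mL
L-lysine hydrochloride: 0.663 g/L × 1.09 L = 0.72 g
casamino acids: 2.75 g/L × 1.09 L = 3.00 g
EDTA: dilute stock: 1.91 mM × 1090 mL ÷ 226 mM = 9.21 mL

sodium pyruvate 1.35 g; sucrose 20.12 mL; tetracycline 1.18 mL; L-lysine hydrochloride 0.72 g; casamino acids 3.00 g; EDTA 9.21 mL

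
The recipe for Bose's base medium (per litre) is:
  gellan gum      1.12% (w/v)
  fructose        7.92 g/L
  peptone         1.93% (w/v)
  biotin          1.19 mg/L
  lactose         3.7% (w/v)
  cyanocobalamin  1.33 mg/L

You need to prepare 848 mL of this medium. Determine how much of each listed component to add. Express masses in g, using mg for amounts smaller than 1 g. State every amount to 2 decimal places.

Scale factor relative to 1 L: 0.848.
gellan gum: 1.12% w/v = 11.2 g/L → 11.2 × 0.848 L = 9.50 g
fructose: 7.92 g/L × 0.848 L = 6.72 g
peptone: 1.93% w/v = 19.3 g/L → 19.3 × 0.848 L = 16.37 g
biotin: 1.19 mg/L × 0.848 L = 1.01 mg
lactose: 3.7% w/v = 37 g/L → 37 × 0.848 L = 31.38 g
cyanocobalamin: 1.33 mg/L × 0.848 L = 1.13 mg

gellan gum 9.50 g; fructose 6.72 g; peptone 16.37 g; biotin 1.01 mg; lactose 31.38 g; cyanocobalamin 1.13 mg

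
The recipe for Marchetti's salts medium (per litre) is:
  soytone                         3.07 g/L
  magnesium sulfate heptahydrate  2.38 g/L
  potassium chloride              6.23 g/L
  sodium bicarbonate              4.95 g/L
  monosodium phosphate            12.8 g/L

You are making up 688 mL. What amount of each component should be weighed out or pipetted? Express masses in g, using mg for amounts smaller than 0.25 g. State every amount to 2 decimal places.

Scale factor relative to 1 L: 0.688.
soytone: 3.07 g/L × 0.688 L = 2.11 g
magnesium sulfate heptahydrate: 2.38 g/L × 0.688 L = 1.64 g
potassium chloride: 6.23 g/L × 0.688 L = 4.29 g
sodium bicarbonate: 4.95 g/L × 0.688 L = 3.41 g
monosodium phosphate: 12.8 g/L × 0.688 L = 8.81 g

soytone 2.11 g; magnesium sulfate heptahydrate 1.64 g; potassium chloride 4.29 g; sodium bicarbonate 3.41 g; monosodium phosphate 8.81 g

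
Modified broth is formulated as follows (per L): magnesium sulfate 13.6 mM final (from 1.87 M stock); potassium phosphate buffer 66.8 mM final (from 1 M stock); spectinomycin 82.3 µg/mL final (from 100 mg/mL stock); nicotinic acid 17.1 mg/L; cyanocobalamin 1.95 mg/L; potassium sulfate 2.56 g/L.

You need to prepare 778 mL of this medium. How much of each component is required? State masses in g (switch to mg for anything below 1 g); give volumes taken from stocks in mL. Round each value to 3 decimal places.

magnesium sulfate 5.658 mL; potassium phosphate buffer 51.970 mL; spectinomycin 0.640 mL; nicotinic acid 13.304 mg; cyanocobalamin 1.517 mg; potassium sulfate 1.992 g

Target volume = 778 mL = 0.778 L.
magnesium sulfate: V = C2·V2/C1 = 13.6 mM × 778 mL ÷ 1870 mM = 5.658 mL
potassium phosphate buffer: V = C2·V2/C1 = 66.8 mM × 778 mL ÷ 1000 mM = 51.970 mL
spectinomycin: dilute stock: 82.3 µg/mL × 778 mL ÷ 100000 µg/mL = 0.640 mL
nicotinic acid: 17.1 mg/L × 0.778 L = 13.304 mg
cyanocobalamin: 1.95 mg/L × 0.778 L = 1.517 mg
potassium sulfate: 2.56 g/L × 0.778 L = 1.992 g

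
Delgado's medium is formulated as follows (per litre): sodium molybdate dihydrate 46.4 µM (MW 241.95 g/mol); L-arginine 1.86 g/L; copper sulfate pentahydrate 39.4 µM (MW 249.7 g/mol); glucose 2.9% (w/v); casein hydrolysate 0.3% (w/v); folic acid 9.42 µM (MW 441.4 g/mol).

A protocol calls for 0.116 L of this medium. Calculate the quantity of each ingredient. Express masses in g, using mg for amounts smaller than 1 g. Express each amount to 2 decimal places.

Scale factor relative to 1 L: 0.116.
sodium molybdate dihydrate: 46.4 µmol/L × 241.95 g/mol × 0.116 L ÷ 1000 = 1.30 mg
L-arginine: 1.86 g/L × 0.116 L = 0.21576 g = 215.76 mg
copper sulfate pentahydrate: 39.4 µmol/L × 249.7 g/mol × 0.116 L ÷ 1000 = 1.14 mg
glucose: 2.9% w/v = 29 g/L → 29 × 0.116 L = 3.36 g
casein hydrolysate: 0.3% w/v = 3 g/L → 3 × 0.116 L = 0.348 g = 348.00 mg
folic acid: 9.42 µmol/L × 441.4 g/mol × 0.116 L ÷ 1000 = 0.48 mg

sodium molybdate dihydrate 1.30 mg; L-arginine 215.76 mg; copper sulfate pentahydrate 1.14 mg; glucose 3.36 g; casein hydrolysate 348.00 mg; folic acid 0.48 mg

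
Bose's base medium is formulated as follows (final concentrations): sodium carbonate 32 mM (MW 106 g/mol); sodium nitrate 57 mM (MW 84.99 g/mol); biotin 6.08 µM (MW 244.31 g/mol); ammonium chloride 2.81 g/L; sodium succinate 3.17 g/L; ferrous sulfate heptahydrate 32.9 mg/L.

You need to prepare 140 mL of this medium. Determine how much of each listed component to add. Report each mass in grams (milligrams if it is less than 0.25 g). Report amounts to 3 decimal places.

Working volume: 140 mL = 0.14 L.
sodium carbonate: 32 mmol/L × 106 g/mol × 0.14 L ÷ 1000 = 0.475 g
sodium nitrate: 57 mmol/L × 84.99 g/mol × 0.14 L ÷ 1000 = 0.678 g
biotin: 6.08 µmol/L × 244.31 g/mol × 0.14 L ÷ 1000 = 0.208 mg
ammonium chloride: 2.81 g/L × 0.14 L = 0.393 g
sodium succinate: 3.17 g/L × 0.14 L = 0.444 g
ferrous sulfate heptahydrate: 32.9 mg/L × 0.14 L = 4.606 mg

sodium carbonate 0.475 g; sodium nitrate 0.678 g; biotin 0.208 mg; ammonium chloride 0.393 g; sodium succinate 0.444 g; ferrous sulfate heptahydrate 4.606 mg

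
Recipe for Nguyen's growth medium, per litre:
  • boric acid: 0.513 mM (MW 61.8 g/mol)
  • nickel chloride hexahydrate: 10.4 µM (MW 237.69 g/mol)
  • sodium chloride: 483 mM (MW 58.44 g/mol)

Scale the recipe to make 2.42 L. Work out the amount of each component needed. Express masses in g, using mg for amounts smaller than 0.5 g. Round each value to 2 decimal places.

boric acid 76.72 mg; nickel chloride hexahydrate 5.98 mg; sodium chloride 68.31 g

Scale factor relative to 1 L: 2.42.
boric acid: 0.513 mmol/L × 61.8 mg/mmol × 2.42 L = 76.72 mg
nickel chloride hexahydrate: 10.4 µmol/L × 237.69 g/mol × 2.42 L ÷ 1000 = 5.98 mg
sodium chloride: 483 mmol/L × 58.44 g/mol × 2.42 L ÷ 1000 = 68.31 g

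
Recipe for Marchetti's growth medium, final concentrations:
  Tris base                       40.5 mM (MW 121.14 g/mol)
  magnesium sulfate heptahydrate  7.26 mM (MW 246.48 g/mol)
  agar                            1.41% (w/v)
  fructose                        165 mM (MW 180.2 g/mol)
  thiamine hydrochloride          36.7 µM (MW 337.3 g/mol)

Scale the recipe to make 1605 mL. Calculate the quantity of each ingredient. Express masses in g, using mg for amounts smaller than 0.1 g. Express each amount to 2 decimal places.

Scale factor relative to 1 L: 1.605.
Tris base: 40.5 mmol/L × 121.14 g/mol × 1.605 L ÷ 1000 = 7.87 g
magnesium sulfate heptahydrate: 7.26 mmol/L × 246.48 g/mol × 1.605 L ÷ 1000 = 2.87 g
agar: 1.41 g per 100 mL × 1605 mL ÷ 100 = 22.63 g
fructose: 165 mmol/L × 180.2 g/mol × 1.605 L ÷ 1000 = 47.72 g
thiamine hydrochloride: 36.7 µmol/L × 337.3 g/mol × 1.605 L ÷ 1000 = 19.87 mg

Tris base 7.87 g; magnesium sulfate heptahydrate 2.87 g; agar 22.63 g; fructose 47.72 g; thiamine hydrochloride 19.87 mg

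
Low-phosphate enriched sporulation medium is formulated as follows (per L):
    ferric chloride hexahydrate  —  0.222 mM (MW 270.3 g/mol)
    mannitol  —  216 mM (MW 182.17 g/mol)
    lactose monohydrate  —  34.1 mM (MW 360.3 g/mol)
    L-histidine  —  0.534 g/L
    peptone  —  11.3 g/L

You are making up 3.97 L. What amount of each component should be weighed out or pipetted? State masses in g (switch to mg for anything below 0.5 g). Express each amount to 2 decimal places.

Scale factor relative to 1 L: 3.97.
ferric chloride hexahydrate: 0.222 mmol/L × 270.3 mg/mmol × 3.97 L = 238.23 mg
mannitol: 216 mmol/L × 182.17 g/mol × 3.97 L ÷ 1000 = 156.21 g
lactose monohydrate: 34.1 mmol/L × 360.3 g/mol × 3.97 L ÷ 1000 = 48.78 g
L-histidine: 0.534 g/L × 3.97 L = 2.12 g
peptone: 11.3 g/L × 3.97 L = 44.86 g

ferric chloride hexahydrate 238.23 mg; mannitol 156.21 g; lactose monohydrate 48.78 g; L-histidine 2.12 g; peptone 44.86 g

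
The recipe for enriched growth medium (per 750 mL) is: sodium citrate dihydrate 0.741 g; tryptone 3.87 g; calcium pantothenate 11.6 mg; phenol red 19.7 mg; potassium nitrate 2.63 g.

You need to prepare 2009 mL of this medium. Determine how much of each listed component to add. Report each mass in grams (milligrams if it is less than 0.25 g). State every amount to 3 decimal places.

sodium citrate dihydrate 1.985 g; tryptone 10.366 g; calcium pantothenate 31.073 mg; phenol red 52.770 mg; potassium nitrate 7.045 g

Ratio of target to recipe volume: 2009 / 750 = 2.67867.
sodium citrate dihydrate: 0.741 g × (2009 mL / 750 mL) = 1.985 g
tryptone: 3.87 g × (2009 mL / 750 mL) = 10.366 g
calcium pantothenate: 11.6 mg × (2009 mL / 750 mL) = 31.073 mg
phenol red: 19.7 mg × (2009 mL / 750 mL) = 52.770 mg
potassium nitrate: 2.63 g × (2009 mL / 750 mL) = 7.045 g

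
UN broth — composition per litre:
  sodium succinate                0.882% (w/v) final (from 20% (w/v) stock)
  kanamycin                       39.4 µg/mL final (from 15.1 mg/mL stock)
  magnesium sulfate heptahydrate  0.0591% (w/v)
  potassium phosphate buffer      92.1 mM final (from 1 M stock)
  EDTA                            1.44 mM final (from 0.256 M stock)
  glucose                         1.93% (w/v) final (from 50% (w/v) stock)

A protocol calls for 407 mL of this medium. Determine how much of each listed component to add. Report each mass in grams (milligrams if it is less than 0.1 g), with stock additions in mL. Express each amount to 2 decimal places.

Working volume: 407 mL = 0.407 L.
sodium succinate: C1V1 = C2V2 → 0.882% ÷ 20% × 407 mL = 17.95 mL
kanamycin: dilute stock: 39.4 µg/mL × 407 mL ÷ 15100 µg/mL = 1.06 mL
magnesium sulfate heptahydrate: 0.0591% w/v = 0.591 g/L → 0.591 × 0.407 L = 0.24 g
potassium phosphate buffer: C1V1 = C2V2 → 92.1 mM × 407 mL ÷ 1000 mM = 37.48 mL
EDTA: C1V1 = C2V2 → 1.44 mM × 407 mL ÷ 256 mM = 2.29 mL
glucose: dilute stock: 1.93% ÷ 50% × 407 mL = 15.71 mL

sodium succinate 17.95 mL; kanamycin 1.06 mL; magnesium sulfate heptahydrate 0.24 g; potassium phosphate buffer 37.48 mL; EDTA 2.29 mL; glucose 15.71 mL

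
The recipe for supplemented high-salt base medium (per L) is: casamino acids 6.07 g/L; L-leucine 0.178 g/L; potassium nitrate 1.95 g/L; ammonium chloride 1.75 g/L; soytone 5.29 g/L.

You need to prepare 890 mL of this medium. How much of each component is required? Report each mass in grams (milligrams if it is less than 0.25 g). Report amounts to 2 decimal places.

casamino acids 5.40 g; L-leucine 158.42 mg; potassium nitrate 1.74 g; ammonium chloride 1.56 g; soytone 4.71 g

Scale factor relative to 1 L: 0.89.
casamino acids: 6.07 g/L × 0.89 L = 5.40 g
L-leucine: 0.178 g/L × 0.89 L = 0.15842 g = 158.42 mg
potassium nitrate: 1.95 g/L × 0.89 L = 1.74 g
ammonium chloride: 1.75 g/L × 0.89 L = 1.56 g
soytone: 5.29 g/L × 0.89 L = 4.71 g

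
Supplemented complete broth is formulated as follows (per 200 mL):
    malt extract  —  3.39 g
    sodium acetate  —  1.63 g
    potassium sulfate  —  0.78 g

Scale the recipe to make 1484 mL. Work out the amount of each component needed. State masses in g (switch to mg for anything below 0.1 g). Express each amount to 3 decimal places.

Scale factor = 1484 mL / 200 mL = 7.42.
malt extract: 3.39 g × (1484 mL / 200 mL) = 25.154 g
sodium acetate: 1.63 g × (1484 mL / 200 mL) = 12.095 g
potassium sulfate: 0.78 g × (1484 mL / 200 mL) = 5.788 g

malt extract 25.154 g; sodium acetate 12.095 g; potassium sulfate 5.788 g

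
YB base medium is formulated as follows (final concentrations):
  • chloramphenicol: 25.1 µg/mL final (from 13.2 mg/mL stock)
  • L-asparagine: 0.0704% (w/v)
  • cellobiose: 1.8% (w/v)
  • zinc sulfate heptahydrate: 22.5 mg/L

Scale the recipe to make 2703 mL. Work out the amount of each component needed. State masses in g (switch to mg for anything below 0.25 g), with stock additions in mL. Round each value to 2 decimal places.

Working volume: 2703 mL = 2.703 L.
chloramphenicol: dilute stock: 25.1 µg/mL × 2703 mL ÷ 13200 µg/mL = 5.14 mL
L-asparagine: 0.0704 g per 100 mL × 2703 mL ÷ 100 = 1.90 g
cellobiose: 1.8% w/v = 18 g/L → 18 × 2.703 L = 48.65 g
zinc sulfate heptahydrate: 22.5 mg/L × 2.703 L = 60.82 mg

chloramphenicol 5.14 mL; L-asparagine 1.90 g; cellobiose 48.65 g; zinc sulfate heptahydrate 60.82 mg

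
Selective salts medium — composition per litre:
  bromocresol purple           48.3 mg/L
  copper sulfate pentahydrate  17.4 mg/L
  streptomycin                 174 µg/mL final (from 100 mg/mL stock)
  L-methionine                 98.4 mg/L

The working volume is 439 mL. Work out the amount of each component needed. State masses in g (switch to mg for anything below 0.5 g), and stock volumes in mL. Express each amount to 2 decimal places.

bromocresol purple 21.20 mg; copper sulfate pentahydrate 7.64 mg; streptomycin 0.76 mL; L-methionine 43.20 mg

Target volume = 439 mL = 0.439 L.
bromocresol purple: 48.3 mg/L × 0.439 L = 21.20 mg
copper sulfate pentahydrate: 17.4 mg/L × 0.439 L = 7.64 mg
streptomycin: dilute stock: 174 µg/mL × 439 mL ÷ 100000 µg/mL = 0.76 mL
L-methionine: 98.4 mg/L × 0.439 L = 43.20 mg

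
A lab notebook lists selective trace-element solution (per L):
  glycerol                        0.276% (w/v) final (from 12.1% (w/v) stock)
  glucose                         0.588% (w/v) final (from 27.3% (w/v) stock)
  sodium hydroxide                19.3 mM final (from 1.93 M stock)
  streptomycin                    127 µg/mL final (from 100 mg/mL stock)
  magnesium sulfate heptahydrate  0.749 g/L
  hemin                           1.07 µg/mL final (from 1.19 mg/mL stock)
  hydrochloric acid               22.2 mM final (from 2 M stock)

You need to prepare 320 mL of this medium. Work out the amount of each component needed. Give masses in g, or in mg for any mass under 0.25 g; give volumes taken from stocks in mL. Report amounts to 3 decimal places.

Working volume: 320 mL = 0.32 L.
glycerol: dilute stock: 0.276% ÷ 12.1% × 320 mL = 7.299 mL
glucose: dilute stock: 0.588% ÷ 27.3% × 320 mL = 6.892 mL
sodium hydroxide: C1V1 = C2V2 → 19.3 mM × 320 mL ÷ 1930 mM = 3.200 mL
streptomycin: dilute stock: 127 µg/mL × 320 mL ÷ 100000 µg/mL = 0.406 mL
magnesium sulfate heptahydrate: 0.749 g/L × 0.32 L = 0.23968 g = 239.680 mg
hemin: dilute stock: 1.07 µg/mL × 320 mL ÷ 1190 µg/mL = 0.288 mL
hydrochloric acid: C1V1 = C2V2 → 22.2 mM × 320 mL ÷ 2000 mM = 3.552 mL

glycerol 7.299 mL; glucose 6.892 mL; sodium hydroxide 3.200 mL; streptomycin 0.406 mL; magnesium sulfate heptahydrate 239.680 mg; hemin 0.288 mL; hydrochloric acid 3.552 mL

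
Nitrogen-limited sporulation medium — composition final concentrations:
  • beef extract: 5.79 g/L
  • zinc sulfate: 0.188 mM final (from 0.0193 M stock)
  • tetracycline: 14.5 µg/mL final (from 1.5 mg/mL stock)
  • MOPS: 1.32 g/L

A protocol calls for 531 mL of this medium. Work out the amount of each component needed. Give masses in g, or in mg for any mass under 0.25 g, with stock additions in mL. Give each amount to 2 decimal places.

Target volume = 531 mL = 0.531 L.
beef extract: 5.79 g/L × 0.531 L = 3.07 g
zinc sulfate: C1V1 = C2V2 → 0.188 mM × 531 mL ÷ 19.3 mM = 5.17 mL
tetracycline: V = C2·V2/C1 = 14.5 µg/mL × 531 mL ÷ 1500 µg/mL = 5.13 mL
MOPS: 1.32 g/L × 0.531 L = 0.70 g

beef extract 3.07 g; zinc sulfate 5.17 mL; tetracycline 5.13 mL; MOPS 0.70 g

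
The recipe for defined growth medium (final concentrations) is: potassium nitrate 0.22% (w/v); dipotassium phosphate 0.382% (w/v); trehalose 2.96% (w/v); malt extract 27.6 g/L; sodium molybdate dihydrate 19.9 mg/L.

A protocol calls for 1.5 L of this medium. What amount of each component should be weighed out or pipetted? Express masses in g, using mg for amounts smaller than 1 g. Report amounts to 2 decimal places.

Working volume: 1.5 L.
potassium nitrate: 0.22% w/v = 2.2 g/L → 2.2 × 1.5 L = 3.30 g
dipotassium phosphate: 0.382 g per 100 mL × 1500 mL ÷ 100 = 5.73 g
trehalose: 2.96 g per 100 mL × 1500 mL ÷ 100 = 44.40 g
malt extract: 27.6 g/L × 1.5 L = 41.40 g
sodium molybdate dihydrate: 19.9 mg/L × 1.5 L = 29.85 mg

potassium nitrate 3.30 g; dipotassium phosphate 5.73 g; trehalose 44.40 g; malt extract 41.40 g; sodium molybdate dihydrate 29.85 mg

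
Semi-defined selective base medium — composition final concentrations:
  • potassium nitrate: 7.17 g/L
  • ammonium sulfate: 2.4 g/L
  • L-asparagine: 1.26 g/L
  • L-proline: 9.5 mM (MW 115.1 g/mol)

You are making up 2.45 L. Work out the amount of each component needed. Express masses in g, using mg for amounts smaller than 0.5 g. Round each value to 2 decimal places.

Scale factor relative to 1 L: 2.45.
potassium nitrate: 7.17 g/L × 2.45 L = 17.57 g
ammonium sulfate: 2.4 g/L × 2.45 L = 5.88 g
L-asparagine: 1.26 g/L × 2.45 L = 3.09 g
L-proline: 9.5 mmol/L × 115.1 g/mol × 2.45 L ÷ 1000 = 2.68 g

potassium nitrate 17.57 g; ammonium sulfate 5.88 g; L-asparagine 3.09 g; L-proline 2.68 g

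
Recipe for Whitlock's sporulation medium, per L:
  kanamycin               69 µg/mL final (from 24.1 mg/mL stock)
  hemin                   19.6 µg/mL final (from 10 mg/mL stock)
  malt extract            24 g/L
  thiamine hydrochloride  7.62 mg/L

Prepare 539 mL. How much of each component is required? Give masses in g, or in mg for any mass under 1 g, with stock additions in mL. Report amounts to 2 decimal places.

kanamycin 1.54 mL; hemin 1.06 mL; malt extract 12.94 g; thiamine hydrochloride 4.11 mg

Target volume = 539 mL = 0.539 L.
kanamycin: dilute stock: 69 µg/mL × 539 mL ÷ 24100 µg/mL = 1.54 mL
hemin: dilute stock: 19.6 µg/mL × 539 mL ÷ 10000 µg/mL = 1.06 mL
malt extract: 24 g/L × 0.539 L = 12.94 g
thiamine hydrochloride: 7.62 mg/L × 0.539 L = 4.11 mg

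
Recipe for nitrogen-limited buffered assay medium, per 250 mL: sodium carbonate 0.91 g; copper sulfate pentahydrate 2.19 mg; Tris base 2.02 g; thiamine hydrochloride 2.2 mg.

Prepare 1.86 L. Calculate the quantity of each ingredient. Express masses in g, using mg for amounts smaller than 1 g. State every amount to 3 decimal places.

sodium carbonate 6.770 g; copper sulfate pentahydrate 16.294 mg; Tris base 15.029 g; thiamine hydrochloride 16.368 mg

Scale factor = 1860 mL / 250 mL = 7.44.
sodium carbonate: 0.91 g × (1860 mL / 250 mL) = 6.770 g
copper sulfate pentahydrate: 2.19 mg × (1860 mL / 250 mL) = 16.294 mg
Tris base: 2.02 g × (1860 mL / 250 mL) = 15.029 g
thiamine hydrochloride: 2.2 mg × (1860 mL / 250 mL) = 16.368 mg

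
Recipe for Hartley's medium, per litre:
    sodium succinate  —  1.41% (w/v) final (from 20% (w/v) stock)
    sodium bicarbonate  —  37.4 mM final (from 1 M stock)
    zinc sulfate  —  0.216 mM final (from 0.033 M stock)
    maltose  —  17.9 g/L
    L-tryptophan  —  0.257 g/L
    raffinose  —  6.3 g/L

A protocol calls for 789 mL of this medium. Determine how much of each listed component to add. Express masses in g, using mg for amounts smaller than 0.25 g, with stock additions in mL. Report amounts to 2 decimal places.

sodium succinate 55.62 mL; sodium bicarbonate 29.51 mL; zinc sulfate 5.16 mL; maltose 14.12 g; L-tryptophan 202.77 mg; raffinose 4.97 g

Scale factor relative to 1 L: 0.789.
sodium succinate: C1V1 = C2V2 → 1.41% ÷ 20% × 789 mL = 55.62 mL
sodium bicarbonate: V = C2·V2/C1 = 37.4 mM × 789 mL ÷ 1000 mM = 29.51 mL
zinc sulfate: dilute stock: 0.216 mM × 789 mL ÷ 33 mM = 5.16 mL
maltose: 17.9 g/L × 0.789 L = 14.12 g
L-tryptophan: 0.257 g/L × 0.789 L = 0.202773 g = 202.77 mg
raffinose: 6.3 g/L × 0.789 L = 4.97 g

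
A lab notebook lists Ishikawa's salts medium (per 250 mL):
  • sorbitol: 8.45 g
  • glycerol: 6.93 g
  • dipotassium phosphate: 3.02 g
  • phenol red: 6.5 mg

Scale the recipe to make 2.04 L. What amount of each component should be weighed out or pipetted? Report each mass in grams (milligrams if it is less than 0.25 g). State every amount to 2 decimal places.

Ratio of target to recipe volume: 2040 / 250 = 8.16.
sorbitol: 8.45 g × (2040 mL / 250 mL) = 68.95 g
glycerol: 6.93 g × (2040 mL / 250 mL) = 56.55 g
dipotassium phosphate: 3.02 g × (2040 mL / 250 mL) = 24.64 g
phenol red: 6.5 mg × (2040 mL / 250 mL) = 53.04 mg

sorbitol 68.95 g; glycerol 56.55 g; dipotassium phosphate 24.64 g; phenol red 53.04 mg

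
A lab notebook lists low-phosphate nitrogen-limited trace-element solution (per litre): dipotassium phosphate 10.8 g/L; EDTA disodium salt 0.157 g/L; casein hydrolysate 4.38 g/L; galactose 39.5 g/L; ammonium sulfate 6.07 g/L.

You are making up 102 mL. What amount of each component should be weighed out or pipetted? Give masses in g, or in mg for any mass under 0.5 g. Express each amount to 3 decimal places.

Scale factor relative to 1 L: 0.102.
dipotassium phosphate: 10.8 g/L × 0.102 L = 1.102 g
EDTA disodium salt: 0.157 g/L × 0.102 L = 0.016014 g = 16.014 mg
casein hydrolysate: 4.38 g/L × 0.102 L = 0.44676 g = 446.760 mg
galactose: 39.5 g/L × 0.102 L = 4.029 g
ammonium sulfate: 6.07 g/L × 0.102 L = 0.619 g

dipotassium phosphate 1.102 g; EDTA disodium salt 16.014 mg; casein hydrolysate 446.760 mg; galactose 4.029 g; ammonium sulfate 0.619 g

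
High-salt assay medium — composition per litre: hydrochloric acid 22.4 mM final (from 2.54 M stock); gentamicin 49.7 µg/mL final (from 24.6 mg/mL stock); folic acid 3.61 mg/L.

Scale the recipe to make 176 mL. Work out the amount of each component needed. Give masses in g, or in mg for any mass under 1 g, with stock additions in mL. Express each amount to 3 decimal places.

hydrochloric acid 1.552 mL; gentamicin 0.356 mL; folic acid 0.635 mg

Working volume: 176 mL = 0.176 L.
hydrochloric acid: dilute stock: 22.4 mM × 176 mL ÷ 2540 mM = 1.552 mL
gentamicin: V = C2·V2/C1 = 49.7 µg/mL × 176 mL ÷ 24600 µg/mL = 0.356 mL
folic acid: 3.61 mg/L × 0.176 L = 0.635 mg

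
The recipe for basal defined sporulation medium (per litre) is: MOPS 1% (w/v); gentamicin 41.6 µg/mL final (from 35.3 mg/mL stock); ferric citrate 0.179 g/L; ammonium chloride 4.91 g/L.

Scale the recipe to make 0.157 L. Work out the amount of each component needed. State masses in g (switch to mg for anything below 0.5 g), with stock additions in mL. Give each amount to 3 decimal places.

MOPS 1.570 g; gentamicin 0.185 mL; ferric citrate 28.103 mg; ammonium chloride 0.771 g

Working volume: 0.157 L.
MOPS: 1% w/v = 10 g/L → 10 × 0.157 L = 1.570 g
gentamicin: C1V1 = C2V2 → 41.6 µg/mL × 157 mL ÷ 35300 µg/mL = 0.185 mL
ferric citrate: 0.179 g/L × 0.157 L = 0.028103 g = 28.103 mg
ammonium chloride: 4.91 g/L × 0.157 L = 0.771 g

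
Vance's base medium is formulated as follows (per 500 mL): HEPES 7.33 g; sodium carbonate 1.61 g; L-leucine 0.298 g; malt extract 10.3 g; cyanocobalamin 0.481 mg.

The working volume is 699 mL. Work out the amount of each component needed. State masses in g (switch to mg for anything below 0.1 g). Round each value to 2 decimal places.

HEPES 10.25 g; sodium carbonate 2.25 g; L-leucine 0.42 g; malt extract 14.40 g; cyanocobalamin 0.67 mg

Ratio of target to recipe volume: 699 / 500 = 1.398.
HEPES: 7.33 g × (699 mL / 500 mL) = 10.25 g
sodium carbonate: 1.61 g × (699 mL / 500 mL) = 2.25 g
L-leucine: 0.298 g × (699 mL / 500 mL) = 0.42 g
malt extract: 10.3 g × (699 mL / 500 mL) = 14.40 g
cyanocobalamin: 0.481 mg × (699 mL / 500 mL) = 0.67 mg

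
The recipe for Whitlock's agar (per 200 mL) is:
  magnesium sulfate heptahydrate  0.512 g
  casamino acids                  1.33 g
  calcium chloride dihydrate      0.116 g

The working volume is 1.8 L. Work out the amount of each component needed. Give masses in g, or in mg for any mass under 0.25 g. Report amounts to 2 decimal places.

magnesium sulfate heptahydrate 4.61 g; casamino acids 11.97 g; calcium chloride dihydrate 1.04 g

Ratio of target to recipe volume: 1800 / 200 = 9.
magnesium sulfate heptahydrate: 0.512 g × (1800 mL / 200 mL) = 4.61 g
casamino acids: 1.33 g × (1800 mL / 200 mL) = 11.97 g
calcium chloride dihydrate: 0.116 g × (1800 mL / 200 mL) = 1.04 g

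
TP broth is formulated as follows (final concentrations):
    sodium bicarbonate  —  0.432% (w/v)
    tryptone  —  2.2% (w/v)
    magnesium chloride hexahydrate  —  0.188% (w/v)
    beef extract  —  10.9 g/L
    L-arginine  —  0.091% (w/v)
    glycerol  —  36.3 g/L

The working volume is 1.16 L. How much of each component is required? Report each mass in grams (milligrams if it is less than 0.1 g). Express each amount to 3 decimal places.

Working volume: 1.16 L.
sodium bicarbonate: 0.432% w/v = 4.32 g/L → 4.32 × 1.16 L = 5.011 g
tryptone: 2.2% w/v = 22 g/L → 22 × 1.16 L = 25.520 g
magnesium chloride hexahydrate: 0.188 g per 100 mL × 1160 mL ÷ 100 = 2.181 g
beef extract: 10.9 g/L × 1.16 L = 12.644 g
L-arginine: 0.091% w/v = 0.91 g/L → 0.91 × 1.16 L = 1.056 g
glycerol: 36.3 g/L × 1.16 L = 42.108 g

sodium bicarbonate 5.011 g; tryptone 25.520 g; magnesium chloride hexahydrate 2.181 g; beef extract 12.644 g; L-arginine 1.056 g; glycerol 42.108 g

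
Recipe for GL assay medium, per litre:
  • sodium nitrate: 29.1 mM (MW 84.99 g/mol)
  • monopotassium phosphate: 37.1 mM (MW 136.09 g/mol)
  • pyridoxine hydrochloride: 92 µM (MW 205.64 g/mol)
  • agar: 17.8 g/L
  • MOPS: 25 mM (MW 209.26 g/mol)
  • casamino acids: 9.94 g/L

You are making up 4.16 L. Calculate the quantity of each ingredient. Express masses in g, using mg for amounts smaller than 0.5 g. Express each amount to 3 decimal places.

sodium nitrate 10.289 g; monopotassium phosphate 21.004 g; pyridoxine hydrochloride 78.703 mg; agar 74.048 g; MOPS 21.763 g; casamino acids 41.350 g

Scale factor relative to 1 L: 4.16.
sodium nitrate: 29.1 mmol/L × 84.99 g/mol × 4.16 L ÷ 1000 = 10.289 g
monopotassium phosphate: 37.1 mmol/L × 136.09 g/mol × 4.16 L ÷ 1000 = 21.004 g
pyridoxine hydrochloride: 92 µmol/L × 205.64 g/mol × 4.16 L ÷ 1000 = 78.703 mg
agar: 17.8 g/L × 4.16 L = 74.048 g
MOPS: 25 mmol/L × 209.26 g/mol × 4.16 L ÷ 1000 = 21.763 g
casamino acids: 9.94 g/L × 4.16 L = 41.350 g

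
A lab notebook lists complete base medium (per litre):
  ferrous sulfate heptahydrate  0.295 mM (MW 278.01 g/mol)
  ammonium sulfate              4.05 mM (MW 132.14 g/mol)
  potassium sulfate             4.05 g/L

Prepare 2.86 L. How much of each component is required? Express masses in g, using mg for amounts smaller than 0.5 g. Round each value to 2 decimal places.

ferrous sulfate heptahydrate 234.56 mg; ammonium sulfate 1.53 g; potassium sulfate 11.58 g

Scale factor relative to 1 L: 2.86.
ferrous sulfate heptahydrate: 0.295 mmol/L × 278.01 mg/mmol × 2.86 L = 234.56 mg
ammonium sulfate: 4.05 mmol/L × 132.14 g/mol × 2.86 L ÷ 1000 = 1.53 g
potassium sulfate: 4.05 g/L × 2.86 L = 11.58 g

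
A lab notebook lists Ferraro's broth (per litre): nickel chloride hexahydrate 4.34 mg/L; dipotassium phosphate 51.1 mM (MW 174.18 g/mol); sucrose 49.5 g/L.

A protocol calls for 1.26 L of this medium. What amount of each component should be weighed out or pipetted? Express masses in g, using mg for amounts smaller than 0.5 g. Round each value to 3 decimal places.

Working volume: 1.26 L.
nickel chloride hexahydrate: 4.34 mg/L × 1.26 L = 5.468 mg
dipotassium phosphate: 51.1 mmol/L × 174.18 g/mol × 1.26 L ÷ 1000 = 11.215 g
sucrose: 49.5 g/L × 1.26 L = 62.370 g

nickel chloride hexahydrate 5.468 mg; dipotassium phosphate 11.215 g; sucrose 62.370 g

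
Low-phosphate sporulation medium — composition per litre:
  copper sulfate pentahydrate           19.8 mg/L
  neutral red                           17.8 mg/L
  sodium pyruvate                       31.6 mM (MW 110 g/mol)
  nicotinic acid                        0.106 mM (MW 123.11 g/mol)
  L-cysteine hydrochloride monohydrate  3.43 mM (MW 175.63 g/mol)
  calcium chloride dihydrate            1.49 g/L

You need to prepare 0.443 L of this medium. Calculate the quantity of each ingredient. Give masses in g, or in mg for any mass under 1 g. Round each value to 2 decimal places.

Scale factor relative to 1 L: 0.443.
copper sulfate pentahydrate: 19.8 mg/L × 0.443 L = 8.77 mg
neutral red: 17.8 mg/L × 0.443 L = 7.89 mg
sodium pyruvate: 31.6 mmol/L × 110 g/mol × 0.443 L ÷ 1000 = 1.54 g
nicotinic acid: 0.106 mmol/L × 123.11 mg/mmol × 0.443 L = 5.78 mg
L-cysteine hydrochloride monohydrate: 3.43 mmol/L × 175.63 mg/mmol × 0.443 L = 266.87 mg
calcium chloride dihydrate: 1.49 g/L × 0.443 L = 0.66007 g = 660.07 mg

copper sulfate pentahydrate 8.77 mg; neutral red 7.89 mg; sodium pyruvate 1.54 g; nicotinic acid 5.78 mg; L-cysteine hydrochloride monohydrate 266.87 mg; calcium chloride dihydrate 660.07 mg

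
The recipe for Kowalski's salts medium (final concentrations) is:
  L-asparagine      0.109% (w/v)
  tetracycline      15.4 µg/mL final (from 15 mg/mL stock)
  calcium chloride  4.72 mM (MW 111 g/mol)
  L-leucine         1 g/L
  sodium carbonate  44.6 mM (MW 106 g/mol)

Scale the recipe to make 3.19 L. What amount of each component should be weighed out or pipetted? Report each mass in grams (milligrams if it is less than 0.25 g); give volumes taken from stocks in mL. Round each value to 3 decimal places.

L-asparagine 3.477 g; tetracycline 3.275 mL; calcium chloride 1.671 g; L-leucine 3.190 g; sodium carbonate 15.081 g

Working volume: 3.19 L.
L-asparagine: 0.109% w/v = 1.09 g/L → 1.09 × 3.19 L = 3.477 g
tetracycline: C1V1 = C2V2 → 15.4 µg/mL × 3190 mL ÷ 15000 µg/mL = 3.275 mL
calcium chloride: 4.72 mmol/L × 111 g/mol × 3.19 L ÷ 1000 = 1.671 g
L-leucine: 1 g/L × 3.19 L = 3.190 g
sodium carbonate: 44.6 mmol/L × 106 g/mol × 3.19 L ÷ 1000 = 15.081 g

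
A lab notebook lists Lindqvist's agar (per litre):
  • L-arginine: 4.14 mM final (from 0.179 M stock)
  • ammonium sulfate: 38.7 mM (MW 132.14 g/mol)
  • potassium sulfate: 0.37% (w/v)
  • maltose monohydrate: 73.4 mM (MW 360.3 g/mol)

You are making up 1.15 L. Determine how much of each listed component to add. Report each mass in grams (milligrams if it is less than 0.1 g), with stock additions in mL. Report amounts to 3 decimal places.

Working volume: 1.15 L.
L-arginine: C1V1 = C2V2 → 4.14 mM × 1150 mL ÷ 179 mM = 26.598 mL
ammonium sulfate: 38.7 mmol/L × 132.14 g/mol × 1.15 L ÷ 1000 = 5.881 g
potassium sulfate: 0.37 g per 100 mL × 1150 mL ÷ 100 = 4.255 g
maltose monohydrate: 73.4 mmol/L × 360.3 g/mol × 1.15 L ÷ 1000 = 30.413 g

L-arginine 26.598 mL; ammonium sulfate 5.881 g; potassium sulfate 4.255 g; maltose monohydrate 30.413 g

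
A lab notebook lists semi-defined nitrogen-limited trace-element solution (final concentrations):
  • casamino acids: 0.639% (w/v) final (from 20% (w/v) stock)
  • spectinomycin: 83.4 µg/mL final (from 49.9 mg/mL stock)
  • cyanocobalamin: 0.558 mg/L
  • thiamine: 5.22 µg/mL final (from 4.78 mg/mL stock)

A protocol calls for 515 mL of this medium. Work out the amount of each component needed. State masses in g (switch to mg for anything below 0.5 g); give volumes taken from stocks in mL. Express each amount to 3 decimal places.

Working volume: 515 mL = 0.515 L.
casamino acids: V = C2·V2/C1 = 0.639% ÷ 20% × 515 mL = 16.454 mL
spectinomycin: V = C2·V2/C1 = 83.4 µg/mL × 515 mL ÷ 49900 µg/mL = 0.861 mL
cyanocobalamin: 0.558 mg/L × 0.515 L = 0.287 mg
thiamine: V = C2·V2/C1 = 5.22 µg/mL × 515 mL ÷ 4780 µg/mL = 0.562 mL

casamino acids 16.454 mL; spectinomycin 0.861 mL; cyanocobalamin 0.287 mg; thiamine 0.562 mL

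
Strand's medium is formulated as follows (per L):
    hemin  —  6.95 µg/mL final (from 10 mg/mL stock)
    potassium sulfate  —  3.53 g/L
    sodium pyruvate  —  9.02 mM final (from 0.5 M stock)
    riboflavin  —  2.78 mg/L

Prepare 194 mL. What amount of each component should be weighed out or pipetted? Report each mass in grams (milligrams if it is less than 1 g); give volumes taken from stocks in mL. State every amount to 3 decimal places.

hemin 0.135 mL; potassium sulfate 684.820 mg; sodium pyruvate 3.500 mL; riboflavin 0.539 mg

Scale factor relative to 1 L: 0.194.
hemin: C1V1 = C2V2 → 6.95 µg/mL × 194 mL ÷ 10000 µg/mL = 0.135 mL
potassium sulfate: 3.53 g/L × 0.194 L = 0.68482 g = 684.820 mg
sodium pyruvate: C1V1 = C2V2 → 9.02 mM × 194 mL ÷ 500 mM = 3.500 mL
riboflavin: 2.78 mg/L × 0.194 L = 0.539 mg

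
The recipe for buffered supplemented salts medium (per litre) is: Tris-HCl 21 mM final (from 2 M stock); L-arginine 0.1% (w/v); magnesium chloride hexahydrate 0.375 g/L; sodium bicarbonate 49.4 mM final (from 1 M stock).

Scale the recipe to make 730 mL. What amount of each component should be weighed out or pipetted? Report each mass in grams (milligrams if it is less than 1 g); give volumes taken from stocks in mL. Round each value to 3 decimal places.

Working volume: 730 mL = 0.73 L.
Tris-HCl: C1V1 = C2V2 → 21 mM × 730 mL ÷ 2000 mM = 7.665 mL
L-arginine: 0.1% w/v = 1 g/L → 1 × 0.73 L = 0.73 g = 730.000 mg
magnesium chloride hexahydrate: 0.375 g/L × 0.73 L = 0.27375 g = 273.750 mg
sodium bicarbonate: V = C2·V2/C1 = 49.4 mM × 730 mL ÷ 1000 mM = 36.062 mL

Tris-HCl 7.665 mL; L-arginine 730.000 mg; magnesium chloride hexahydrate 273.750 mg; sodium bicarbonate 36.062 mL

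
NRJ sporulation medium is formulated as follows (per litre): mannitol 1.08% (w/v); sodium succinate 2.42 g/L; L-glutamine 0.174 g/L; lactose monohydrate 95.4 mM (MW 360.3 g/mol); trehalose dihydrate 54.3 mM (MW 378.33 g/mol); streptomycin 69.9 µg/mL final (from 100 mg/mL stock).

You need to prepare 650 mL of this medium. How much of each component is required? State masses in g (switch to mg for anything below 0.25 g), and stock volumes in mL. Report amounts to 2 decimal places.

mannitol 7.02 g; sodium succinate 1.57 g; L-glutamine 113.10 mg; lactose monohydrate 22.34 g; trehalose dihydrate 13.35 g; streptomycin 0.45 mL

Working volume: 650 mL = 0.65 L.
mannitol: 1.08 g per 100 mL × 650 mL ÷ 100 = 7.02 g
sodium succinate: 2.42 g/L × 0.65 L = 1.57 g
L-glutamine: 0.174 g/L × 0.65 L = 0.1131 g = 113.10 mg
lactose monohydrate: 95.4 mmol/L × 360.3 g/mol × 0.65 L ÷ 1000 = 22.34 g
trehalose dihydrate: 54.3 mmol/L × 378.33 g/mol × 0.65 L ÷ 1000 = 13.35 g
streptomycin: V = C2·V2/C1 = 69.9 µg/mL × 650 mL ÷ 100000 µg/mL = 0.45 mL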